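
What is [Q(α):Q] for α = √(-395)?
[Q(α):Q] = 2

[Q(α):Q] equals the degree of the minimal polynomial of α. Here α^2 = -395 and x^2 + 395 is irreducible (d = -395 is squarefree, ≠ 1, hence not a square), so deg(m_α) = 2. Thus [Q(α):Q] = 2.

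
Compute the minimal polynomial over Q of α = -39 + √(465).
m_α(x) = x^2 + 78x + 1056

From α + 39 = √(465), squaring gives (α + 39)^2 = 465, i.e. α^2 + 78α + 1521 = 465, so α^2 + 78α + 1056 = 0. The discriminant of x^2 + 78x + 1056 is (78)^2 - 4·(1056) = 6084 - 4224 = 1860, and 4·(465) is not a perfect square in Q since 465 is squarefree and ≠ 1. Hence x^2 + 78x + 1056 is irreducible over Q and is the minimal polynomial of α.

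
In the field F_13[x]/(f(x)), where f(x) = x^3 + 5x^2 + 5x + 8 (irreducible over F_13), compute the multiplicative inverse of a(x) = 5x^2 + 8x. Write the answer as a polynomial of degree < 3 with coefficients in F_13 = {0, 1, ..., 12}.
a(x)^(-1) ≡ 4x^2 + 10x + 12 (mod f(x))

Since f is irreducible over F_13, F_13[x]/(f) is a field and a(x) ≠ 0 has an inverse. Apply the extended Euclidean algorithm to f(x) and a(x) in F_13[x]: f(x) = (8x + 9)·a(x) + (11x + 8);  a(x) = (4x + 12)·(11x + 8) + (8). The last nonzero remainder is the constant 8 = gcd(f, a) in F_13. Back-substituting through the division chain expresses 8 = s(x)·a(x) + t(x)·f(x) with s(x) ≡ 6x^2 + 2x + 5 (mod f), so (6x^2 + 2x + 5)·a(x) ≡ 8 (mod f). Multiplying by 8^(-1) ≡ 5 in F_13 gives a(x)^(-1) ≡ 5·(6x^2 + 2x + 5) ≡ 4x^2 + 10x + 12 (mod f). Check: (5x^2 + 8x)·(4x^2 + 10x + 12) = 7x^4 + 4x^3 + 10x^2 + 5x ≡ 1 (mod x^3 + 5x^2 + 5x + 8).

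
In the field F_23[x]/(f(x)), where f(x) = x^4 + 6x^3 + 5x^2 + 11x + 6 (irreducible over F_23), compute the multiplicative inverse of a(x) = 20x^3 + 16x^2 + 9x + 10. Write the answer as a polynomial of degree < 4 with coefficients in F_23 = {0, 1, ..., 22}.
a(x)^(-1) ≡ 2x^3 + 13x + 16 (mod f(x))

Since f is irreducible over F_23, F_23[x]/(f) is a field and a(x) ≠ 0 has an inverse. Apply the extended Euclidean algorithm to f(x) and a(x) in F_23[x]: f(x) = (15x + 9)·a(x) + (2x^2 + 10x + 8);  a(x) = (10x + 4)·(2x^2 + 10x + 8) + (4x + 1);  (2x^2 + 10x + 8) = (12x + 11)·(4x + 1) + (20). The last nonzero remainder is the constant 20 = gcd(f, a) in F_23. Back-substituting through the division chain expresses 20 = s(x)·a(x) + t(x)·f(x) with s(x) ≡ 17x^3 + 7x + 21 (mod f), so (17x^3 + 7x + 21)·a(x) ≡ 20 (mod f). Multiplying by 20^(-1) ≡ 15 in F_23 gives a(x)^(-1) ≡ 15·(17x^3 + 7x + 21) ≡ 2x^3 + 13x + 16 (mod f). Check: (20x^3 + 16x^2 + 9x + 10)·(2x^3 + 13x + 16) = 17x^6 + 9x^5 + 2x^4 + 19x^3 + 5x^2 + 21x + 22 ≡ 1 (mod x^4 + 6x^3 + 5x^2 + 11x + 6).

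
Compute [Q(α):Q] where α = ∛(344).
[Q(α):Q] = 3

The minimal polynomial of α is x^3 - 344, irreducible over Q since 344 is not a perfect cube (so x^3 - 344 has no rational root). Hence [Q(α):Q] = deg(m_α) = 3.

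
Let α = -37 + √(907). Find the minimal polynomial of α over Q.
m_α(x) = x^2 + 74x + 462

From α + 37 = √(907), squaring gives (α + 37)^2 = 907, i.e. α^2 + 74α + 1369 = 907, so α^2 + 74α + 462 = 0. The discriminant of x^2 + 74x + 462 is (74)^2 - 4·(462) = 5476 - 1848 = 3628, and 4·(907) is not a perfect square in Q since 907 is squarefree and ≠ 1. Hence x^2 + 74x + 462 is irreducible over Q and is the minimal polynomial of α.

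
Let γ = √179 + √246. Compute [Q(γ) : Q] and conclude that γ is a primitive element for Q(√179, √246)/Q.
[Q(γ) : Q] = 4 (equivalently, Q(γ) = Q(√179, √246))

Obviously Q(γ) ⊆ Q(√179, √246), and [Q(√179, √246):Q] = 4 (since 179, 246 are distinct squarefree integers > 1 with 44034 not a perfect square). To show equality we compute the minimal polynomial of γ. From γ = √179 + √246: γ^2 = 179 + 2√(44034) + 246 = 425 + 2√(44034), so γ^2 - 425 = 2√(44034); squaring, (γ^2 - 425)^2 = 4·44034, i.e. γ^4 - 850γ^2 + 180625 - 176136 = 0, i.e. γ^4 - 850γ^2 + 4489 = 0. So γ is a root of x^4 - 850x^2 + 4489. This polynomial is irreducible over Q: it has no rational root (each ±√179 ± √246 is irrational), and any factorization into two quadratics over Q would force √(44034) ∈ Q (pairing opposite roots) or √179, √246 ∈ Q (other pairings), all impossible. Hence [Q(γ):Q] = 4 = [Q(√179, √246):Q], so Q(γ) = Q(√179, √246).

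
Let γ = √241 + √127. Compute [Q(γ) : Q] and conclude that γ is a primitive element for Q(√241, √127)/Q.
[Q(γ) : Q] = 4 (equivalently, Q(γ) = Q(√241, √127))

Obviously Q(γ) ⊆ Q(√241, √127), and [Q(√241, √127):Q] = 4 (since 241, 127 are distinct squarefree integers > 1 with 30607 not a perfect square). To show equality we compute the minimal polynomial of γ. From γ = √241 + √127: γ^2 = 241 + 2√(30607) + 127 = 368 + 2√(30607), so γ^2 - 368 = 2√(30607); squaring, (γ^2 - 368)^2 = 4·30607, i.e. γ^4 - 736γ^2 + 135424 - 122428 = 0, i.e. γ^4 - 736γ^2 + 12996 = 0. So γ is a root of x^4 - 736x^2 + 12996. This polynomial is irreducible over Q: it has no rational root (each ±√241 ± √127 is irrational), and any factorization into two quadratics over Q would force √(30607) ∈ Q (pairing opposite roots) or √241, √127 ∈ Q (other pairings), all impossible. Hence [Q(γ):Q] = 4 = [Q(√241, √127):Q], so Q(γ) = Q(√241, √127).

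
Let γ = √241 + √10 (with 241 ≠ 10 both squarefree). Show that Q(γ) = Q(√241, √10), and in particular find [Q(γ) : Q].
[Q(γ) : Q] = 4 (equivalently, Q(γ) = Q(√241, √10))

Obviously Q(γ) ⊆ Q(√241, √10), and [Q(√241, √10):Q] = 4 (since 241, 10 are distinct squarefree integers > 1 with 2410 not a perfect square). To show equality we compute the minimal polynomial of γ. From γ = √241 + √10: γ^2 = 241 + 2√(2410) + 10 = 251 + 2√(2410), so γ^2 - 251 = 2√(2410); squaring, (γ^2 - 251)^2 = 4·2410, i.e. γ^4 - 502γ^2 + 63001 - 9640 = 0, i.e. γ^4 - 502γ^2 + 53361 = 0. So γ is a root of x^4 - 502x^2 + 53361. This polynomial is irreducible over Q: it has no rational root (each ±√241 ± √10 is irrational), and any factorization into two quadratics over Q would force √(2410) ∈ Q (pairing opposite roots) or √241, √10 ∈ Q (other pairings), all impossible. Hence [Q(γ):Q] = 4 = [Q(√241, √10):Q], so Q(γ) = Q(√241, √10).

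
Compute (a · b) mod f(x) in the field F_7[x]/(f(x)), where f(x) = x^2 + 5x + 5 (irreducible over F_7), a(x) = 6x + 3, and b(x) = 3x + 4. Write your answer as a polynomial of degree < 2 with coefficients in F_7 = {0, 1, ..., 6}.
a · b ≡ 6x + 6 (mod f(x))

Multiply in F_7[x]: a(x)·b(x) = (6x + 3)·(3x + 4) = 4x^2 + 5x + 5. This has degree ≥ 2, so divide by f(x) over F_7: 4x^2 + 5x + 5 = (4)·(x^2 + 5x + 5) + (6x + 6). Hence a·b ≡ 6x + 6 (mod f). (F_7[x]/(f) is a field with 7^2 = 49 elements since f is irreducible of degree 2.)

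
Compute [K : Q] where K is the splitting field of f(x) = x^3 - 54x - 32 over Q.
[K : Q] = 6

By the rational root test, any rational root of the monic integer polynomial f(x) = x^3 - 54x - 32 must be an integer dividing the constant term -32, i.e. one of ±{1, 2, 4, 8, 16, 32}. Evaluating: f(1) = -85, f(-1) = 21, f(2) = -132, f(-2) = 68, f(4) = -184, f(-4) = 120, f(8) = 48, f(-8) = -112, f(16) = 3200, f(-16) = -3264, f(32) = 31008, f(-32) = -31072; none is 0, so f has no rational root and is therefore irreducible over Q (a cubic with no linear factor over a field is irreducible). For an irreducible cubic, the Galois group is A_3 or S_3 according as the discriminant disc(f) = -4a^3 - 27b^2 = -4·(-54)^3 - 27·(-32)^2 = 602208 is or is not a square in Q. Here disc(f) = 602208 is not a perfect square in Q, so the Galois group of f over Q is not contained in A_3 and must be all of S_3. The splitting field has degree |S_3| = 6 over Q, so [K : Q] = 6.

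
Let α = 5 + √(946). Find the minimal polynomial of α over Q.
m_α(x) = x^2 - 10x - 921

From α - 5 = √(946), squaring gives (α - 5)^2 = 946, i.e. α^2 - 10α + 25 = 946, so α^2 - 10α - 921 = 0. The discriminant of x^2 - 10x - 921 is (-10)^2 - 4·(-921) = 100 + 3684 = 3784, and 4·(946) is not a perfect square in Q since 946 is squarefree and ≠ 1. Hence x^2 - 10x - 921 is irreducible over Q and is the minimal polynomial of α.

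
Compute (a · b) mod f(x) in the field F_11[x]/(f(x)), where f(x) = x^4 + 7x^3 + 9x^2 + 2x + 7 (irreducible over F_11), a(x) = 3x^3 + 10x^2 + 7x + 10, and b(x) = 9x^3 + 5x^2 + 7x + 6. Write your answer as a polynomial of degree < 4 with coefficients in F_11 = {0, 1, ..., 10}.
a · b ≡ 4x^3 + 7x^2 + 6x + 7 (mod f(x))

Multiply in F_11[x]: a(x)·b(x) = (3x^3 + 10x^2 + 7x + 10)·(9x^3 + 5x^2 + 7x + 6) = 5x^6 + 6x^5 + 2x^4 + 4x^3 + 5x^2 + 2x + 5. This has degree ≥ 4, so divide by f(x) over F_11: 5x^6 + 6x^5 + 2x^4 + 4x^3 + 5x^2 + 2x + 5 = (5x^2 + 4x + 6)·(x^4 + 7x^3 + 9x^2 + 2x + 7) + (4x^3 + 7x^2 + 6x + 7). Hence a·b ≡ 4x^3 + 7x^2 + 6x + 7 (mod f). (F_11[x]/(f) is a field with 11^4 = 14641 elements since f is irreducible of degree 4.)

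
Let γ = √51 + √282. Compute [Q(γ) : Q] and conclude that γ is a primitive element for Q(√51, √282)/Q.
[Q(γ) : Q] = 4 (equivalently, Q(γ) = Q(√51, √282))

Obviously Q(γ) ⊆ Q(√51, √282), and [Q(√51, √282):Q] = 4 (since 51, 282 are distinct squarefree integers > 1 with 14382 not a perfect square). To show equality we compute the minimal polynomial of γ. From γ = √51 + √282: γ^2 = 51 + 2√(14382) + 282 = 333 + 2√(14382), so γ^2 - 333 = 2√(14382); squaring, (γ^2 - 333)^2 = 4·14382, i.e. γ^4 - 666γ^2 + 110889 - 57528 = 0, i.e. γ^4 - 666γ^2 + 53361 = 0. So γ is a root of x^4 - 666x^2 + 53361. This polynomial is irreducible over Q: it has no rational root (each ±√51 ± √282 is irrational), and any factorization into two quadratics over Q would force √(14382) ∈ Q (pairing opposite roots) or √51, √282 ∈ Q (other pairings), all impossible. Hence [Q(γ):Q] = 4 = [Q(√51, √282):Q], so Q(γ) = Q(√51, √282).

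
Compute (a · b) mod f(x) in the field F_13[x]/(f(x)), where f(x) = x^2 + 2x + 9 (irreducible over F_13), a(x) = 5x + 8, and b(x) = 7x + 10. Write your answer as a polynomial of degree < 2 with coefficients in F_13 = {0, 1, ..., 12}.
a · b ≡ 10x + 12 (mod f(x))

Multiply in F_13[x]: a(x)·b(x) = (5x + 8)·(7x + 10) = 9x^2 + 2x + 2. This has degree ≥ 2, so divide by f(x) over F_13: 9x^2 + 2x + 2 = (9)·(x^2 + 2x + 9) + (10x + 12). Hence a·b ≡ 10x + 12 (mod f). (F_13[x]/(f) is a field with 13^2 = 169 elements since f is irreducible of degree 2.)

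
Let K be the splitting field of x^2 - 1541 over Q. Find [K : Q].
[K : Q] = 2

f(x) = x^2 - 1541 factors as (x - √1541)(x + √1541). The splitting field is K = Q(√1541). Since 1541 is squarefree and > 1, it is not a perfect square, so x^2 - 1541 is irreducible over Q and [Q(√1541) : Q] = 2. Hence [K : Q] = 2.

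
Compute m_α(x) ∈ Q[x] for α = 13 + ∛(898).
m_α(x) = x^3 - 39x^2 + 507x - 3095

Set β = α - 13 = ∛(898), so β^3 = 898. Then (α - 13)^3 - 898 = 0, i.e. α is a root of g(x) = (x - 13)^3 - 898 = x^3 - 39x^2 + 507x - 3095. Since g(x) = h(x - 13) where h(x) = x^3 - 898, and h is irreducible over Q (because 898 is not a perfect cube, so h has no rational root, and a monic cubic with no rational root is irreducible), g is also irreducible (irreducibility is preserved under the substitution x → x - 13). Hence m_α(x) = x^3 - 39x^2 + 507x - 3095.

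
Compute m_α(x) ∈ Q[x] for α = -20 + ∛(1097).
m_α(x) = x^3 + 60x^2 + 1200x + 6903

Set β = α + 20 = ∛(1097), so β^3 = 1097. Then (α + 20)^3 - 1097 = 0, i.e. α is a root of g(x) = (x + 20)^3 - 1097 = x^3 + 60x^2 + 1200x + 6903. Since g(x) = h(x + 20) where h(x) = x^3 - 1097, and h is irreducible over Q (because 1097 is not a perfect cube, so h has no rational root, and a monic cubic with no rational root is irreducible), g is also irreducible (irreducibility is preserved under the substitution x → x + 20). Hence m_α(x) = x^3 + 60x^2 + 1200x + 6903.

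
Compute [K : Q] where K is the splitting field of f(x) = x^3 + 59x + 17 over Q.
[K : Q] = 6

By the rational root test, any rational root of the monic integer polynomial f(x) = x^3 + 59x + 17 must be an integer dividing the constant term 17, i.e. one of ±{1, 17}. Evaluating: f(1) = 77, f(-1) = -43, f(17) = 5933, f(-17) = -5899; none is 0, so f has no rational root and is therefore irreducible over Q (a cubic with no linear factor over a field is irreducible). For an irreducible cubic, the Galois group is A_3 or S_3 according as the discriminant disc(f) = -4a^3 - 27b^2 = -4·(59)^3 - 27·(17)^2 = -829319 is or is not a square in Q. Here disc(f) = -829319 is not a perfect square in Q, so the Galois group of f over Q is not contained in A_3 and must be all of S_3. The splitting field has degree |S_3| = 6 over Q, so [K : Q] = 6.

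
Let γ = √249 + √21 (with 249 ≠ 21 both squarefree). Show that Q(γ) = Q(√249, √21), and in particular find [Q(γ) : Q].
[Q(γ) : Q] = 4 (equivalently, Q(γ) = Q(√249, √21))

Obviously Q(γ) ⊆ Q(√249, √21), and [Q(√249, √21):Q] = 4 (since 249, 21 are distinct squarefree integers > 1 with 5229 not a perfect square). To show equality we compute the minimal polynomial of γ. From γ = √249 + √21: γ^2 = 249 + 2√(5229) + 21 = 270 + 2√(5229), so γ^2 - 270 = 2√(5229); squaring, (γ^2 - 270)^2 = 4·5229, i.e. γ^4 - 540γ^2 + 72900 - 20916 = 0, i.e. γ^4 - 540γ^2 + 51984 = 0. So γ is a root of x^4 - 540x^2 + 51984. This polynomial is irreducible over Q: it has no rational root (each ±√249 ± √21 is irrational), and any factorization into two quadratics over Q would force √(5229) ∈ Q (pairing opposite roots) or √249, √21 ∈ Q (other pairings), all impossible. Hence [Q(γ):Q] = 4 = [Q(√249, √21):Q], so Q(γ) = Q(√249, √21).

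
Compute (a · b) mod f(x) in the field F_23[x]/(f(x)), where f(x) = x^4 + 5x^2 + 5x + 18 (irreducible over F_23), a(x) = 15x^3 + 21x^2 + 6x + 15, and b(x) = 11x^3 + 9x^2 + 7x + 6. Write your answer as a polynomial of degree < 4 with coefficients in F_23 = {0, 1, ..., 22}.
a · b ≡ 9x^3 + 13x^2 + 18x + 19 (mod f(x))

Multiply in F_23[x]: a(x)·b(x) = (15x^3 + 21x^2 + 6x + 15)·(11x^3 + 9x^2 + 7x + 6) = 4x^6 + 21x^5 + 15x^4 + 19x^3 + 4x^2 + 3x + 21. This has degree ≥ 4, so divide by f(x) over F_23: 4x^6 + 21x^5 + 15x^4 + 19x^3 + 4x^2 + 3x + 21 = (4x^2 + 21x + 18)·(x^4 + 5x^2 + 5x + 18) + (9x^3 + 13x^2 + 18x + 19). Hence a·b ≡ 9x^3 + 13x^2 + 18x + 19 (mod f). (F_23[x]/(f) is a field with 23^4 = 279841 elements since f is irreducible of degree 4.)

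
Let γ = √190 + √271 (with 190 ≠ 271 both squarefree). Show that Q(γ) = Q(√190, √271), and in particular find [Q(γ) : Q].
[Q(γ) : Q] = 4 (equivalently, Q(γ) = Q(√190, √271))

Obviously Q(γ) ⊆ Q(√190, √271), and [Q(√190, √271):Q] = 4 (since 190, 271 are distinct squarefree integers > 1 with 51490 not a perfect square). To show equality we compute the minimal polynomial of γ. From γ = √190 + √271: γ^2 = 190 + 2√(51490) + 271 = 461 + 2√(51490), so γ^2 - 461 = 2√(51490); squaring, (γ^2 - 461)^2 = 4·51490, i.e. γ^4 - 922γ^2 + 212521 - 205960 = 0, i.e. γ^4 - 922γ^2 + 6561 = 0. So γ is a root of x^4 - 922x^2 + 6561. This polynomial is irreducible over Q: it has no rational root (each ±√190 ± √271 is irrational), and any factorization into two quadratics over Q would force √(51490) ∈ Q (pairing opposite roots) or √190, √271 ∈ Q (other pairings), all impossible. Hence [Q(γ):Q] = 4 = [Q(√190, √271):Q], so Q(γ) = Q(√190, √271).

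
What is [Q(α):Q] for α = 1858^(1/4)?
[Q(α):Q] = 4

α is a root of x^4 - 1858. By Eisenstein's criterion at the prime p = 2 (which divides the constant term 1858 but p^2 = 4 does not, since 1858 is squarefree), x^4 - 1858 is irreducible over Q. Hence [Q(α):Q] = 4.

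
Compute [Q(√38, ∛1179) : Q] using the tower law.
[Q(√38, ∛1179) : Q] = 6

Let L = Q(√38, ∛1179). Since Q(√38) ⊂ L and [Q(√38):Q] = 2, the tower law gives 2 | [L:Q]. Likewise Q(∛1179) ⊂ L with [Q(∛1179):Q] = 3 (because 1179 is not a perfect cube), so 3 | [L:Q]. As gcd(2,3) = 1, [L:Q] is divisible by 6. Conversely L is generated over Q by √38 and ∛1179, so [L:Q] ≤ 2·3 = 6. Therefore [Q(√38, ∛1179) : Q] = 6.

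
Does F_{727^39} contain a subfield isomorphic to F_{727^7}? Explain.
No: F_{727^7} is not a subfield of F_{727^39}

F_{p^m} embeds in F_{p^n} iff m | n. Here 7 ∤ 39 (since 39 = 5·7 + 4 with remainder 4 ≠ 0), so F_{727^7} is not a subfield of F_{727^39}. Equivalently: if it were, the tower law would give 7 = [F_{727^7}:F_727] dividing [F_{727^39}:F_727] = 39, contradiction.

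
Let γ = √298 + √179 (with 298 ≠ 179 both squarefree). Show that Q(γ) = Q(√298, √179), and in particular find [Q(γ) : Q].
[Q(γ) : Q] = 4 (equivalently, Q(γ) = Q(√298, √179))

Obviously Q(γ) ⊆ Q(√298, √179), and [Q(√298, √179):Q] = 4 (since 298, 179 are distinct squarefree integers > 1 with 53342 not a perfect square). To show equality we compute the minimal polynomial of γ. From γ = √298 + √179: γ^2 = 298 + 2√(53342) + 179 = 477 + 2√(53342), so γ^2 - 477 = 2√(53342); squaring, (γ^2 - 477)^2 = 4·53342, i.e. γ^4 - 954γ^2 + 227529 - 213368 = 0, i.e. γ^4 - 954γ^2 + 14161 = 0. So γ is a root of x^4 - 954x^2 + 14161. This polynomial is irreducible over Q: it has no rational root (each ±√298 ± √179 is irrational), and any factorization into two quadratics over Q would force √(53342) ∈ Q (pairing opposite roots) or √298, √179 ∈ Q (other pairings), all impossible. Hence [Q(γ):Q] = 4 = [Q(√298, √179):Q], so Q(γ) = Q(√298, √179).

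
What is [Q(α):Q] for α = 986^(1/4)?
[Q(α):Q] = 4

α is a root of x^4 - 986. By Eisenstein's criterion at the prime p = 2 (which divides the constant term 986 but p^2 = 4 does not, since 986 is squarefree), x^4 - 986 is irreducible over Q. Hence [Q(α):Q] = 4.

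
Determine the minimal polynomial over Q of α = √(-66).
m_α(x) = x^2 + 66

α satisfies α^2 + 66 = 0, so x^2 + 66 annihilates α. Since d = -66 is squarefree and ≠ 1, it is not a perfect square in Q, so x^2 + 66 has no rational root and is therefore irreducible over Q (a degree-2 polynomial over a field is irreducible iff it has no root). Hence m_α(x) = x^2 + 66.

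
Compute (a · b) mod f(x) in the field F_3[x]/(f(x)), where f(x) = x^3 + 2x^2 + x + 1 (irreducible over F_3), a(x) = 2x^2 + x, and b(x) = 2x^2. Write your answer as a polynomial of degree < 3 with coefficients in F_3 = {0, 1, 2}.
a · b ≡ 2x^2 + 2x (mod f(x))

Multiply in F_3[x]: a(x)·b(x) = (2x^2 + x)·(2x^2) = x^4 + 2x^3. This has degree ≥ 3, so divide by f(x) over F_3: x^4 + 2x^3 = (x)·(x^3 + 2x^2 + x + 1) + (2x^2 + 2x). Hence a·b ≡ 2x^2 + 2x (mod f). (F_3[x]/(f) is a field with 3^3 = 27 elements since f is irreducible of degree 3.)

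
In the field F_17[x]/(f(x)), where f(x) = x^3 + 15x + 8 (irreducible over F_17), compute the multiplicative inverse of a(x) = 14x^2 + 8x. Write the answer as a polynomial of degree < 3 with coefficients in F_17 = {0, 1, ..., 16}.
a(x)^(-1) ≡ 4x^2 + 10x + 13 (mod f(x))

Since f is irreducible over F_17, F_17[x]/(f) is a field and a(x) ≠ 0 has an inverse. Apply the extended Euclidean algorithm to f(x) and a(x) in F_17[x]: f(x) = (11x + 1)·a(x) + (7x + 8);  a(x) = (2x + 11)·(7x + 8) + (14). The last nonzero remainder is the constant 14 = gcd(f, a) in F_17. Back-substituting through the division chain expresses 14 = s(x)·a(x) + t(x)·f(x) with s(x) ≡ 5x^2 + 4x + 12 (mod f), so (5x^2 + 4x + 12)·a(x) ≡ 14 (mod f). Multiplying by 14^(-1) ≡ 11 in F_17 gives a(x)^(-1) ≡ 11·(5x^2 + 4x + 12) ≡ 4x^2 + 10x + 13 (mod f). Check: (14x^2 + 8x)·(4x^2 + 10x + 13) = 5x^4 + 2x^3 + 7x^2 + 2x ≡ 1 (mod x^3 + 15x + 8).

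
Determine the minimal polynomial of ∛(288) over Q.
m_α(x) = x^3 - 288

α satisfies α^3 = 288, so x^3 - 288 annihilates α. By the rational root test, a rational root p/q (in lowest terms) of x^3 - 288 would satisfy p^3 = 288 q^3, forcing q = 1 and p^3 = 288; but 288 is not a perfect cube, contradiction. A monic cubic over Q with no rational root is irreducible (any nontrivial factorization would include a linear factor). Hence x^3 - 288 is the minimal polynomial of α, and in particular [Q(α):Q] = 3.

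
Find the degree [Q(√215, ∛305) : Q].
[Q(√215, ∛305) : Q] = 6

Let L = Q(√215, ∛305). Since Q(√215) ⊂ L and [Q(√215):Q] = 2, the tower law gives 2 | [L:Q]. Likewise Q(∛305) ⊂ L with [Q(∛305):Q] = 3 (because 305 is not a perfect cube), so 3 | [L:Q]. As gcd(2,3) = 1, [L:Q] is divisible by 6. Conversely L is generated over Q by √215 and ∛305, so [L:Q] ≤ 2·3 = 6. Therefore [Q(√215, ∛305) : Q] = 6.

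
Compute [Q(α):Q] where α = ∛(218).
[Q(α):Q] = 3

The minimal polynomial of α is x^3 - 218, irreducible over Q since 218 is not a perfect cube (so x^3 - 218 has no rational root). Hence [Q(α):Q] = deg(m_α) = 3.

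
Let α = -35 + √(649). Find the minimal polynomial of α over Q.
m_α(x) = x^2 + 70x + 576

From α + 35 = √(649), squaring gives (α + 35)^2 = 649, i.e. α^2 + 70α + 1225 = 649, so α^2 + 70α + 576 = 0. The discriminant of x^2 + 70x + 576 is (70)^2 - 4·(576) = 4900 - 2304 = 2596, and 4·(649) is not a perfect square in Q since 649 is squarefree and ≠ 1. Hence x^2 + 70x + 576 is irreducible over Q and is the minimal polynomial of α.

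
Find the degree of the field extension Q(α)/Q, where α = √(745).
[Q(α):Q] = 2

[Q(α):Q] equals the degree of the minimal polynomial of α. Here α^2 = 745 and x^2 - 745 is irreducible (d = 745 is squarefree, ≠ 1, hence not a square), so deg(m_α) = 2. Thus [Q(α):Q] = 2.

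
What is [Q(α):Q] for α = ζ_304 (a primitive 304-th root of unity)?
[Q(α):Q] = 144

The minimal polynomial of ζ_304 over Q is the 304-th cyclotomic polynomial Φ_304(x), which is irreducible over Q and has degree φ(304) = 144. Hence [Q(α):Q] = φ(304) = 144.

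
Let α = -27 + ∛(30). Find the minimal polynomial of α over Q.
m_α(x) = x^3 + 81x^2 + 2187x + 19653

Set β = α + 27 = ∛(30), so β^3 = 30. Then (α + 27)^3 - 30 = 0, i.e. α is a root of g(x) = (x + 27)^3 - 30 = x^3 + 81x^2 + 2187x + 19653. Since g(x) = h(x + 27) where h(x) = x^3 - 30, and h is irreducible over Q (because 30 is not a perfect cube, so h has no rational root, and a monic cubic with no rational root is irreducible), g is also irreducible (irreducibility is preserved under the substitution x → x + 27). Hence m_α(x) = x^3 + 81x^2 + 2187x + 19653.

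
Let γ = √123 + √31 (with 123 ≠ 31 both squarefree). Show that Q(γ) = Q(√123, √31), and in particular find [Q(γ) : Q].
[Q(γ) : Q] = 4 (equivalently, Q(γ) = Q(√123, √31))

Obviously Q(γ) ⊆ Q(√123, √31), and [Q(√123, √31):Q] = 4 (since 123, 31 are distinct squarefree integers > 1 with 3813 not a perfect square). To show equality we compute the minimal polynomial of γ. From γ = √123 + √31: γ^2 = 123 + 2√(3813) + 31 = 154 + 2√(3813), so γ^2 - 154 = 2√(3813); squaring, (γ^2 - 154)^2 = 4·3813, i.e. γ^4 - 308γ^2 + 23716 - 15252 = 0, i.e. γ^4 - 308γ^2 + 8464 = 0. So γ is a root of x^4 - 308x^2 + 8464. This polynomial is irreducible over Q: it has no rational root (each ±√123 ± √31 is irrational), and any factorization into two quadratics over Q would force √(3813) ∈ Q (pairing opposite roots) or √123, √31 ∈ Q (other pairings), all impossible. Hence [Q(γ):Q] = 4 = [Q(√123, √31):Q], so Q(γ) = Q(√123, √31).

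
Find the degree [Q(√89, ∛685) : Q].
[Q(√89, ∛685) : Q] = 6

Let L = Q(√89, ∛685). Since Q(√89) ⊂ L and [Q(√89):Q] = 2, the tower law gives 2 | [L:Q]. Likewise Q(∛685) ⊂ L with [Q(∛685):Q] = 3 (because 685 is not a perfect cube), so 3 | [L:Q]. As gcd(2,3) = 1, [L:Q] is divisible by 6. Conversely L is generated over Q by √89 and ∛685, so [L:Q] ≤ 2·3 = 6. Therefore [Q(√89, ∛685) : Q] = 6.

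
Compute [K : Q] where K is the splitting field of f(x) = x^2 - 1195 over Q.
[K : Q] = 2

f(x) = x^2 - 1195 factors as (x - √1195)(x + √1195). The splitting field is K = Q(√1195). Since 1195 is squarefree and > 1, it is not a perfect square, so x^2 - 1195 is irreducible over Q and [Q(√1195) : Q] = 2. Hence [K : Q] = 2.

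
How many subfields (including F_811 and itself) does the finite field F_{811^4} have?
F_{811^4} has 3 subfields

The subfields of F_{p^n} are exactly the fields F_{p^d} for d | n (each is the fixed field of the unique index-d subgroup of Gal(F_{p^n}/F_p) ≅ Z/nZ). The divisors of n = 4 are {1, 2, 4}, giving 3 subfields: F_{811^1}, F_{811^2}, F_{811^4}.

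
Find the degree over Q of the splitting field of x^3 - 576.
[K : Q] = 6

The roots of x^3 - 576 are ∛576, ω∛576, ω^2∛576 where ω = e^(2πi/3) is a primitive cube root of unity, so K = Q(∛576, ω). Now [Q(∛576):Q] = 3 (since 576 is not a perfect cube, x^3 - 576 is irreducible) and [Q(ω):Q] = 2. Both 2 and 3 divide [K:Q], and [K:Q] ≤ 3·2 = 6, so [K:Q] = 6. (Equivalently: Q(∛576) ⊂ R but ω ∉ R, so [K : Q(∛576)] = 2.)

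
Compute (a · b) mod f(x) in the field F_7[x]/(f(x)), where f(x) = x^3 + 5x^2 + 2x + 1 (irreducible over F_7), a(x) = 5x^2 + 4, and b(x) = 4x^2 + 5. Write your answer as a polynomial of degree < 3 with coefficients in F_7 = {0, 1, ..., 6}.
a · b ≡ 4x^2 + 5x + 1 (mod f(x))

Multiply in F_7[x]: a(x)·b(x) = (5x^2 + 4)·(4x^2 + 5) = 6x^4 + 6x^2 + 6. This has degree ≥ 3, so divide by f(x) over F_7: 6x^4 + 6x^2 + 6 = (6x + 5)·(x^3 + 5x^2 + 2x + 1) + (4x^2 + 5x + 1). Hence a·b ≡ 4x^2 + 5x + 1 (mod f). (F_7[x]/(f) is a field with 7^3 = 343 elements since f is irreducible of degree 3.)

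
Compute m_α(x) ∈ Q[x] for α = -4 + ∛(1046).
m_α(x) = x^3 + 12x^2 + 48x - 982

Set β = α + 4 = ∛(1046), so β^3 = 1046. Then (α + 4)^3 - 1046 = 0, i.e. α is a root of g(x) = (x + 4)^3 - 1046 = x^3 + 12x^2 + 48x - 982. Since g(x) = h(x + 4) where h(x) = x^3 - 1046, and h is irreducible over Q (because 1046 is not a perfect cube, so h has no rational root, and a monic cubic with no rational root is irreducible), g is also irreducible (irreducibility is preserved under the substitution x → x + 4). Hence m_α(x) = x^3 + 12x^2 + 48x - 982.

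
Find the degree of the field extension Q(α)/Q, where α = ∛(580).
[Q(α):Q] = 3

The minimal polynomial of α is x^3 - 580, irreducible over Q since 580 is not a perfect cube (so x^3 - 580 has no rational root). Hence [Q(α):Q] = deg(m_α) = 3.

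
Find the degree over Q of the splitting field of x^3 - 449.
[K : Q] = 6

The roots of x^3 - 449 are ∛449, ω∛449, ω^2∛449 where ω = e^(2πi/3) is a primitive cube root of unity, so K = Q(∛449, ω). Now [Q(∛449):Q] = 3 (since 449 is not a perfect cube, x^3 - 449 is irreducible) and [Q(ω):Q] = 2. Both 2 and 3 divide [K:Q], and [K:Q] ≤ 3·2 = 6, so [K:Q] = 6. (Equivalently: Q(∛449) ⊂ R but ω ∉ R, so [K : Q(∛449)] = 2.)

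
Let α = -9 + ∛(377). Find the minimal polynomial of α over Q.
m_α(x) = x^3 + 27x^2 + 243x + 352

Set β = α + 9 = ∛(377), so β^3 = 377. Then (α + 9)^3 - 377 = 0, i.e. α is a root of g(x) = (x + 9)^3 - 377 = x^3 + 27x^2 + 243x + 352. Since g(x) = h(x + 9) where h(x) = x^3 - 377, and h is irreducible over Q (because 377 is not a perfect cube, so h has no rational root, and a monic cubic with no rational root is irreducible), g is also irreducible (irreducibility is preserved under the substitution x → x + 9). Hence m_α(x) = x^3 + 27x^2 + 243x + 352.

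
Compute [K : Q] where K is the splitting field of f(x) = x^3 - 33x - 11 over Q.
[K : Q] = 6

By the rational root test, any rational root of the monic integer polynomial f(x) = x^3 - 33x - 11 must be an integer dividing the constant term -11, i.e. one of ±{1, 11}. Evaluating: f(1) = -43, f(-1) = 21, f(11) = 957, f(-11) = -979; none is 0, so f has no rational root and is therefore irreducible over Q (a cubic with no linear factor over a field is irreducible). For an irreducible cubic, the Galois group is A_3 or S_3 according as the discriminant disc(f) = -4a^3 - 27b^2 = -4·(-33)^3 - 27·(-11)^2 = 140481 is or is not a square in Q. Here disc(f) = 140481 is not a perfect square in Q, so the Galois group of f over Q is not contained in A_3 and must be all of S_3. The splitting field has degree |S_3| = 6 over Q, so [K : Q] = 6.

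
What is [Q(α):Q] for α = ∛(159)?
[Q(α):Q] = 3

The minimal polynomial of α is x^3 - 159, irreducible over Q since 159 is not a perfect cube (so x^3 - 159 has no rational root). Hence [Q(α):Q] = deg(m_α) = 3.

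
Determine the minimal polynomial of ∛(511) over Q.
m_α(x) = x^3 - 511

α satisfies α^3 = 511, so x^3 - 511 annihilates α. By the rational root test, a rational root p/q (in lowest terms) of x^3 - 511 would satisfy p^3 = 511 q^3, forcing q = 1 and p^3 = 511; but 511 is not a perfect cube, contradiction. A monic cubic over Q with no rational root is irreducible (any nontrivial factorization would include a linear factor). Hence x^3 - 511 is the minimal polynomial of α, and in particular [Q(α):Q] = 3.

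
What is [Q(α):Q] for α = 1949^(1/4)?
[Q(α):Q] = 4

α is a root of x^4 - 1949. By Eisenstein's criterion at the prime p = 1949 (which divides the constant term 1949 but p^2 = 3798601 does not, since 1949 is squarefree), x^4 - 1949 is irreducible over Q. Hence [Q(α):Q] = 4.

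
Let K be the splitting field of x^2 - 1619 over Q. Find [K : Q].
[K : Q] = 2

f(x) = x^2 - 1619 factors as (x - √1619)(x + √1619). The splitting field is K = Q(√1619). Since 1619 is squarefree and > 1, it is not a perfect square, so x^2 - 1619 is irreducible over Q and [Q(√1619) : Q] = 2. Hence [K : Q] = 2.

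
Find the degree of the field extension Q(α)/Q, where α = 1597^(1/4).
[Q(α):Q] = 4

α is a root of x^4 - 1597. By Eisenstein's criterion at the prime p = 1597 (which divides the constant term 1597 but p^2 = 2550409 does not, since 1597 is squarefree), x^4 - 1597 is irreducible over Q. Hence [Q(α):Q] = 4.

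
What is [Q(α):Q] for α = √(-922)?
[Q(α):Q] = 2

[Q(α):Q] equals the degree of the minimal polynomial of α. Here α^2 = -922 and x^2 + 922 is irreducible (d = -922 is squarefree, ≠ 1, hence not a square), so deg(m_α) = 2. Thus [Q(α):Q] = 2.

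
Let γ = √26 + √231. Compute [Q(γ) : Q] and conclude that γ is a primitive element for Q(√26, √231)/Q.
[Q(γ) : Q] = 4 (equivalently, Q(γ) = Q(√26, √231))

Obviously Q(γ) ⊆ Q(√26, √231), and [Q(√26, √231):Q] = 4 (since 26, 231 are distinct squarefree integers > 1 with 6006 not a perfect square). To show equality we compute the minimal polynomial of γ. From γ = √26 + √231: γ^2 = 26 + 2√(6006) + 231 = 257 + 2√(6006), so γ^2 - 257 = 2√(6006); squaring, (γ^2 - 257)^2 = 4·6006, i.e. γ^4 - 514γ^2 + 66049 - 24024 = 0, i.e. γ^4 - 514γ^2 + 42025 = 0. So γ is a root of x^4 - 514x^2 + 42025. This polynomial is irreducible over Q: it has no rational root (each ±√26 ± √231 is irrational), and any factorization into two quadratics over Q would force √(6006) ∈ Q (pairing opposite roots) or √26, √231 ∈ Q (other pairings), all impossible. Hence [Q(γ):Q] = 4 = [Q(√26, √231):Q], so Q(γ) = Q(√26, √231).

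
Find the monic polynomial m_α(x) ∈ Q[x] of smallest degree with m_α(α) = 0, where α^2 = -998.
m_α(x) = x^2 + 998

α satisfies α^2 + 998 = 0, so x^2 + 998 annihilates α. Since d = -998 is squarefree and ≠ 1, it is not a perfect square in Q, so x^2 + 998 has no rational root and is therefore irreducible over Q (a degree-2 polynomial over a field is irreducible iff it has no root). Hence m_α(x) = x^2 + 998.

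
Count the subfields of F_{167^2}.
F_{167^2} has 2 subfields

The subfields of F_{p^n} are exactly the fields F_{p^d} for d | n (each is the fixed field of the unique index-d subgroup of Gal(F_{p^n}/F_p) ≅ Z/nZ). The divisors of n = 2 are {1, 2}, giving 2 subfields: F_{167^1}, F_{167^2}.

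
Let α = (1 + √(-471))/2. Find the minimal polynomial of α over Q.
m_α(x) = x^2 - x + 118

From 2α - 1 = √(-471), squaring gives (2α - 1)^2 = -471, i.e. 4α^2 - 4α + 1 = -471, so α^2 - α + (1 + 471)/4 = 0. Since -471 ≡ 1 (mod 4), (1 + 471)/4 = 118 ∈ Z. The polynomial x^2 - x + 118 has discriminant 1 - 4·(118) = -471, which is not a perfect square in Q (d = -471 is squarefree and ≠ 1), so x^2 - x + 118 is irreducible over Q. It is the minimal polynomial of α.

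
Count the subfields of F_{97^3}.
F_{97^3} has 2 subfields

The subfields of F_{p^n} are exactly the fields F_{p^d} for d | n (each is the fixed field of the unique index-d subgroup of Gal(F_{p^n}/F_p) ≅ Z/nZ). The divisors of n = 3 are {1, 3}, giving 2 subfields: F_{97^1}, F_{97^3}.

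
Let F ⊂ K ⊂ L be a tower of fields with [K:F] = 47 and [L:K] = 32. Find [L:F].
[L:F] = 1504

The tower law says that for any tower of field extensions F ⊂ K ⊂ L with finite degrees, [L:F] = [L:K] · [K:F]. Here this gives [L:F] = 32 · 47 = 1504.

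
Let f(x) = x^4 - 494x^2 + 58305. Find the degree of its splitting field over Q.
[K : Q] = 4

Solving the quadratic in x^2: x^2 = (494 ± √(494^2 - 4·58305))/2 = (494 ± √10816)/2 = (494 ± 104)/2, giving x^2 = 299 or x^2 = 195. So f(x) = (x^2 - 299)(x^2 - 195) and the roots of f are ±√299, ±√195. Hence the splitting field is K = Q(√299, √195). Since 299 and 195 are distinct squarefree integers > 1, their product 58305 is not a perfect square, so √195 ∉ Q(√299). By the tower law [K:Q] = [Q(√299,√195):Q(√299)] · [Q(√299):Q] = 2 · 2 = 4.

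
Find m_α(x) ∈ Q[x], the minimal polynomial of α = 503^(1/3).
m_α(x) = x^3 - 503

α satisfies α^3 = 503, so x^3 - 503 annihilates α. By the rational root test, a rational root p/q (in lowest terms) of x^3 - 503 would satisfy p^3 = 503 q^3, forcing q = 1 and p^3 = 503; but 503 is not a perfect cube, contradiction. A monic cubic over Q with no rational root is irreducible (any nontrivial factorization would include a linear factor). Hence x^3 - 503 is the minimal polynomial of α, and in particular [Q(α):Q] = 3.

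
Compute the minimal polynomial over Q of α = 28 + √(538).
m_α(x) = x^2 - 56x + 246

From α - 28 = √(538), squaring gives (α - 28)^2 = 538, i.e. α^2 - 56α + 784 = 538, so α^2 - 56α + 246 = 0. The discriminant of x^2 - 56x + 246 is (-56)^2 - 4·(246) = 3136 - 984 = 2152, and 4·(538) is not a perfect square in Q since 538 is squarefree and ≠ 1. Hence x^2 - 56x + 246 is irreducible over Q and is the minimal polynomial of α.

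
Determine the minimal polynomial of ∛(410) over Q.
m_α(x) = x^3 - 410

α satisfies α^3 = 410, so x^3 - 410 annihilates α. By the rational root test, a rational root p/q (in lowest terms) of x^3 - 410 would satisfy p^3 = 410 q^3, forcing q = 1 and p^3 = 410; but 410 is not a perfect cube, contradiction. A monic cubic over Q with no rational root is irreducible (any nontrivial factorization would include a linear factor). Hence x^3 - 410 is the minimal polynomial of α, and in particular [Q(α):Q] = 3.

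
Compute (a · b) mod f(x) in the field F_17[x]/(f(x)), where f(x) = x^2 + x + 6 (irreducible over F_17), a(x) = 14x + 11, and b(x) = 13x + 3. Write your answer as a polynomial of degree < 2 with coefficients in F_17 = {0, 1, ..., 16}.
a · b ≡ 3x + 12 (mod f(x))

Multiply in F_17[x]: a(x)·b(x) = (14x + 11)·(13x + 3) = 12x^2 + 15x + 16. This has degree ≥ 2, so divide by f(x) over F_17: 12x^2 + 15x + 16 = (12)·(x^2 + x + 6) + (3x + 12). Hence a·b ≡ 3x + 12 (mod f). (F_17[x]/(f) is a field with 17^2 = 289 elements since f is irreducible of degree 2.)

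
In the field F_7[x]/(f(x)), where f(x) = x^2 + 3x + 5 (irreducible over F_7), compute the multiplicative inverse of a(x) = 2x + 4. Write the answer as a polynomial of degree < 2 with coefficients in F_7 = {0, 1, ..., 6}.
a(x)^(-1) ≡ x + 1 (mod f(x))

Since f is irreducible over F_7, F_7[x]/(f) is a field and a(x) ≠ 0 has an inverse. Apply the extended Euclidean algorithm to f(x) and a(x) in F_7[x]: f(x) = (4x + 4)·a(x) + (3). The last nonzero remainder is the constant 3 = gcd(f, a) in F_7. Back-substituting through the division chain expresses 3 = s(x)·a(x) + t(x)·f(x) with s(x) ≡ 3x + 3 (mod f), so (3x + 3)·a(x) ≡ 3 (mod f). Multiplying by 3^(-1) ≡ 5 in F_7 gives a(x)^(-1) ≡ 5·(3x + 3) ≡ x + 1 (mod f). Check: (2x + 4)·(x + 1) = 2x^2 + 6x + 4 ≡ 1 (mod x^2 + 3x + 5).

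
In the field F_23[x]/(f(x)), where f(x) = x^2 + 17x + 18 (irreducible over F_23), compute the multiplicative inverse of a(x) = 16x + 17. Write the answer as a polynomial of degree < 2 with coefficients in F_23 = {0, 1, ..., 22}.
a(x)^(-1) ≡ 13x + 16 (mod f(x))

Since f is irreducible over F_23, F_23[x]/(f) is a field and a(x) ≠ 0 has an inverse. Apply the extended Euclidean algorithm to f(x) and a(x) in F_23[x]: f(x) = (13x + 16)·a(x) + (22). The last nonzero remainder is the constant 22 = gcd(f, a) in F_23. Back-substituting through the division chain expresses 22 = s(x)·a(x) + t(x)·f(x) with s(x) ≡ 10x + 7 (mod f), so (10x + 7)·a(x) ≡ 22 (mod f). Multiplying by 22^(-1) ≡ 22 in F_23 gives a(x)^(-1) ≡ 22·(10x + 7) ≡ 13x + 16 (mod f). Check: (16x + 17)·(13x + 16) = x^2 + 17x + 19 ≡ 1 (mod x^2 + 17x + 18).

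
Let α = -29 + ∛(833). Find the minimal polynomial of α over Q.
m_α(x) = x^3 + 87x^2 + 2523x + 23556

Set β = α + 29 = ∛(833), so β^3 = 833. Then (α + 29)^3 - 833 = 0, i.e. α is a root of g(x) = (x + 29)^3 - 833 = x^3 + 87x^2 + 2523x + 23556. Since g(x) = h(x + 29) where h(x) = x^3 - 833, and h is irreducible over Q (because 833 is not a perfect cube, so h has no rational root, and a monic cubic with no rational root is irreducible), g is also irreducible (irreducibility is preserved under the substitution x → x + 29). Hence m_α(x) = x^3 + 87x^2 + 2523x + 23556.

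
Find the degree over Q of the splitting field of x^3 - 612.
[K : Q] = 6

The roots of x^3 - 612 are ∛612, ω∛612, ω^2∛612 where ω = e^(2πi/3) is a primitive cube root of unity, so K = Q(∛612, ω). Now [Q(∛612):Q] = 3 (since 612 is not a perfect cube, x^3 - 612 is irreducible) and [Q(ω):Q] = 2. Both 2 and 3 divide [K:Q], and [K:Q] ≤ 3·2 = 6, so [K:Q] = 6. (Equivalently: Q(∛612) ⊂ R but ω ∉ R, so [K : Q(∛612)] = 2.)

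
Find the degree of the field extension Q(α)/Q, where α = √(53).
[Q(α):Q] = 2

[Q(α):Q] equals the degree of the minimal polynomial of α. Here α^2 = 53 and x^2 - 53 is irreducible (d = 53 is squarefree, ≠ 1, hence not a square), so deg(m_α) = 2. Thus [Q(α):Q] = 2.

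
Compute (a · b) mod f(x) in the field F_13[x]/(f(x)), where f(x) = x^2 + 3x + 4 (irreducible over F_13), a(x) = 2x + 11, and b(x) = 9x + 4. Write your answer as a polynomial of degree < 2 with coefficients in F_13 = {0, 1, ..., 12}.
a · b ≡ x + 11 (mod f(x))

Multiply in F_13[x]: a(x)·b(x) = (2x + 11)·(9x + 4) = 5x^2 + 3x + 5. This has degree ≥ 2, so divide by f(x) over F_13: 5x^2 + 3x + 5 = (5)·(x^2 + 3x + 4) + (x + 11). Hence a·b ≡ x + 11 (mod f). (F_13[x]/(f) is a field with 13^2 = 169 elements since f is irreducible of degree 2.)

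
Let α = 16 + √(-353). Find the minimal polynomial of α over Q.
m_α(x) = x^2 - 32x + 609

From α - 16 = √(-353), squaring gives (α - 16)^2 = -353, i.e. α^2 - 32α + 256 = -353, so α^2 - 32α + 609 = 0. The discriminant of x^2 - 32x + 609 is (-32)^2 - 4·(609) = 1024 - 2436 = -1412, and 4·(-353) is not a perfect square in Q since -353 is squarefree and ≠ 1. Hence x^2 - 32x + 609 is irreducible over Q and is the minimal polynomial of α.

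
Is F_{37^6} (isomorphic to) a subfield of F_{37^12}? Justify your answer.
Yes: F_{37^6} is a subfield of F_{37^12}

F_{p^m} embeds in F_{p^n} iff m | n (since F_{p^n} is the splitting field of x^(p^n) - x, and F_{p^m} ⊂ F_{p^n} forces p^n to be a power of p^m, i.e. m | n; conversely if m | n then every root of x^(p^m) - x is a root of x^(p^n) - x). Here 6 | 12 (since 12 = 2·6), so F_{37^6} is a subfield of F_{37^12}, and [F_{37^12} : F_{37^6}] = 12/6 = 2.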